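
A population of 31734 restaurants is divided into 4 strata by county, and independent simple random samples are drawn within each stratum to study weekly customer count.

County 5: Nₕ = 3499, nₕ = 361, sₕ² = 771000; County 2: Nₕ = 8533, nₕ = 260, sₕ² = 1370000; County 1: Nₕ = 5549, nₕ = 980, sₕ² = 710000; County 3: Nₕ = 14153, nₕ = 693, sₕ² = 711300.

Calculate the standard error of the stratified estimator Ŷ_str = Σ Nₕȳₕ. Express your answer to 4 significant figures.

780600

Var(Ŷ_str) = Σₕ Nₕ²(1 − fₕ)sₕ²/nₕ.
County 5: 3499²·(1 − 361/3499)·771000/361 = 2.3450065 × 10^10.
County 2: 8533²·(1 − 260/8533)·1370000/260 = 3.7197349 × 10^11.
County 1: 5549²·(1 − 980/5549)·710000/980 = 1.8368266 × 10^10.
County 3: 14153²·(1 − 693/14153)·711300/693 = 1.9552988 × 10^11.
Sum = 6.093217 × 10^11.
SE = √(6.093217 × 10^11) = 780600.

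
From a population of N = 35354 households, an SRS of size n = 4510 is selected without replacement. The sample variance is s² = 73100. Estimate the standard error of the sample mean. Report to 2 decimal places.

Under SRS without replacement, Var(ȳ) = (1 − f)·s²/n with f = n/N = 4510/35354 = 0.12756689.
Var(ȳ) = (1 − 0.12756689)·73100/4510 = 0.87243311·16.208426 = 14.140767.
SE(ȳ) = √(14.140767) = 3.76.

3.76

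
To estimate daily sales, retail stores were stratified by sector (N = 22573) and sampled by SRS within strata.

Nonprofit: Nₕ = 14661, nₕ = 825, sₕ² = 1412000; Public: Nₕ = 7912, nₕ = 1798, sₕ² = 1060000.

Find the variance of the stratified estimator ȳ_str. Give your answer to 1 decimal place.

737.3

Var(ȳ_str) = Σₕ Wₕ²(1 − fₕ)sₕ²/nₕ with Wₕ = Nₕ/N, N = 22573.
Nonprofit: Wₕ = 0.64949276; term = 0.64949276²·(1 − 0.05627174)·1412000/825 = 681.35953.
Public: Wₕ = 0.35050724; term = 0.35050724²·(1 − 0.22724975)·1060000/1798 = 55.969229.
Sum = 737.32876.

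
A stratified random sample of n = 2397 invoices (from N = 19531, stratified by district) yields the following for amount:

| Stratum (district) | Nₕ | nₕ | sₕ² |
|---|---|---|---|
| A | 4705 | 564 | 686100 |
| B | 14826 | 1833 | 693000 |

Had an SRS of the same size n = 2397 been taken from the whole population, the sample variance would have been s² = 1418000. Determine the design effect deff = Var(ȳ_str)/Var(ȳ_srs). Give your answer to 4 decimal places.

0.4876

Var(ȳ_str) = Σ Wₕ²(1−fₕ)sₕ²/nₕ with Wₕ = Nₕ/19531:
  A: (4705/19531)²·(1−564/4705)·686100/564 = 62.13327
  B: (14826/19531)²·(1−1833/14826)·693000/1833 = 190.92168
  → Var(ȳ_str) = 253.05495.
Var(ȳ_srs) = (1 − 2397/19531)·1418000/2397 = 518.97027.
deff = 253.05495 / 518.97027 = 0.4876.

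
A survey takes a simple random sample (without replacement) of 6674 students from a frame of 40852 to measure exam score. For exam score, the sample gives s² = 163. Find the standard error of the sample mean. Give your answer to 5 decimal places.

0.14294

Under SRS without replacement, Var(ȳ) = (1 − f)·s²/n with f = n/N = 6674/40852 = 0.16337021.
Var(ȳ) = (1 − 0.16337021)·163/6674 = 0.83662979·0.024423135 = 0.020433122.
SE(ȳ) = √(0.020433122) = 0.14294.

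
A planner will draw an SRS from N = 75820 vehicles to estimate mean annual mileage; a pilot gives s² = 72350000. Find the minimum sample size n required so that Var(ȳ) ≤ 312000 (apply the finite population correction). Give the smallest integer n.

232

Without fpc, n₀ = s²/D = 72350000/312000 = 231.8910.
With fpc, (1 − n/N)·s²/n ≤ D requires n ≥ n₀/(1 + n₀/N) = 231.8910/(1 + 231.8910/75820) = 231.1839.
Rounding up, n = 232.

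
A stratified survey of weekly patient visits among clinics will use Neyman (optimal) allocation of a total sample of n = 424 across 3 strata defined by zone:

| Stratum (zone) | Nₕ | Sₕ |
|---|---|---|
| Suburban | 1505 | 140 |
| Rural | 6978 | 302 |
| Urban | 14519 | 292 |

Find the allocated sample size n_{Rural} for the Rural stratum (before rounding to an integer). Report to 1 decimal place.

Neyman allocation: nₕ = n·NₕSₕ / Σⱼ NⱼSⱼ.
Σ NⱼSⱼ = 1505·140 + 6978·302 + 14519·292 = 6.557604 × 10^6.
n_{Rural} = 424·6978·302 / (6.557604 × 10^6) = 136.3.

136.3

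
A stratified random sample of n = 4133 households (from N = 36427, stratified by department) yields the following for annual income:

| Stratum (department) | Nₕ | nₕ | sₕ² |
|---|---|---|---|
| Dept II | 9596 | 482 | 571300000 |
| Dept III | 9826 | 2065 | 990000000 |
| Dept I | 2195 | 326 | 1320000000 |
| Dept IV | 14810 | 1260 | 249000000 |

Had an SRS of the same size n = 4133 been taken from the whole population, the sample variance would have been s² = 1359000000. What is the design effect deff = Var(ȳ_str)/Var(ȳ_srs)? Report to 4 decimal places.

Var(ȳ_str) = Σ Wₕ²(1−fₕ)sₕ²/nₕ with Wₕ = Nₕ/36427:
  Dept II: (9596/36427)²·(1−482/9596)·571300000/482 = 78121.332
  Dept III: (9826/36427)²·(1−2065/9826)·990000000/2065 = 27552.612
  Dept I: (2195/36427)²·(1−326/2195)·1320000000/326 = 12518.53
  Dept IV: (14810/36427)²·(1−1260/14810)·249000000/1260 = 29886.589
  → Var(ȳ_str) = 148079.06.
Var(ȳ_srs) = (1 − 4133/36427)·1359000000/4133 = 291509.35.
deff = 148079.06 / 291509.35 = 0.5080.

0.5080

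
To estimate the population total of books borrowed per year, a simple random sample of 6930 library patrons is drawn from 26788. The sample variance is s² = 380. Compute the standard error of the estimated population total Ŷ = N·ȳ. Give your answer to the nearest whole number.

5401

Var(Ŷ) = N²·Var(ȳ) = N²·(1 − n/N)·s²/n.
f = 6930/26788 = 0.25869792; Var(ȳ) = 0.74130208·380/6930 = 0.040648599.
Var(Ŷ) = 26788² · 0.040648599 = 2.916931 × 10^7.
SE(Ŷ) = √(2.916931 × 10^7) = 5401.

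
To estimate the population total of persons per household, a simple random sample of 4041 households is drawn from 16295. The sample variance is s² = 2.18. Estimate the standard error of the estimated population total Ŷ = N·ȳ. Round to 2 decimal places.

Var(Ŷ) = N²·Var(ȳ) = N²·(1 − n/N)·s²/n.
f = 4041/16295 = 0.24799018; Var(ȳ) = 0.75200982·2.18/4041 = 4.0568706 × 10^-4.
Var(Ŷ) = 16295² · (4.0568706 × 10^-4) = 107720.88.
SE(Ŷ) = √(107720.88) = 328.21.

328.21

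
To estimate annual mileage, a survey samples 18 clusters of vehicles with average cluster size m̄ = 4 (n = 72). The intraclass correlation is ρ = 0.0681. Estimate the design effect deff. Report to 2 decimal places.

1.20

deff = 1 + (4 − 1)·0.0681 = 1 + 0.2043 = 1.2043.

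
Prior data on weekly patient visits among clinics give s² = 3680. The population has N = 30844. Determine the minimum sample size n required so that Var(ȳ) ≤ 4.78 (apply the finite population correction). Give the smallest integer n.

752

Without fpc, n₀ = s²/D = 3680/4.78 = 769.8745.
With fpc, (1 − n/N)·s²/n ≤ D requires n ≥ n₀/(1 + n₀/N) = 769.8745/(1 + 769.8745/30844) = 751.1262.
Rounding up, n = 752.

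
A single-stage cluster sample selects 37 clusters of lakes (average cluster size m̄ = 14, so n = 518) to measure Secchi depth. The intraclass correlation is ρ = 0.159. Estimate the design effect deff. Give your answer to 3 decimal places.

3.067

deff = 1 + (14 − 1)·0.159 = 1 + 2.067 = 3.067.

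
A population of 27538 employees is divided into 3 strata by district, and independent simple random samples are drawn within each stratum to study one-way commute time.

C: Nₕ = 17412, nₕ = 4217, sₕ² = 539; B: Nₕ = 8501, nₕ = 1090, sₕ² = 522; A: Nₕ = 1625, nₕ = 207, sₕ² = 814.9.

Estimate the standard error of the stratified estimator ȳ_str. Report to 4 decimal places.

0.3008

Var(ȳ_str) = Σₕ Wₕ²(1 − fₕ)sₕ²/nₕ with Wₕ = Nₕ/N, N = 27538.
C: Wₕ = 0.63228993; term = 0.63228993²·(1 − 0.24218929)·539/4217 = 0.038723841.
B: Wₕ = 0.30870070; term = 0.30870070²·(1 − 0.12822021)·522/1090 = 0.039785612.
A: Wₕ = 0.05900937; term = 0.05900937²·(1 − 0.12738462)·814.9/207 = 0.011961862.
Sum = 0.090471315.
SE = √(0.090471315) = 0.3008.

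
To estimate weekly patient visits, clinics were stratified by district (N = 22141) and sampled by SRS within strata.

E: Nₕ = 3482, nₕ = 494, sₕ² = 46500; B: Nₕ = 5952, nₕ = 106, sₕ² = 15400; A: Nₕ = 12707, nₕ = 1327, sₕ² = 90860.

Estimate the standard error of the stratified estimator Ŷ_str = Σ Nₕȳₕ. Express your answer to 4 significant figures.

126200

Var(Ŷ_str) = Σₕ Nₕ²(1 − fₕ)sₕ²/nₕ.
E: 3482²·(1 − 494/3482)·46500/494 = 9.7934422 × 10^8.
B: 5952²·(1 − 106/5952)·15400/106 = 5.0551796 × 10^9.
A: 12707²·(1 − 1327/12707)·90860/1327 = 9.9011833 × 10^9.
Sum = 1.5935707 × 10^10.
SE = √(1.5935707 × 10^10) = 126200.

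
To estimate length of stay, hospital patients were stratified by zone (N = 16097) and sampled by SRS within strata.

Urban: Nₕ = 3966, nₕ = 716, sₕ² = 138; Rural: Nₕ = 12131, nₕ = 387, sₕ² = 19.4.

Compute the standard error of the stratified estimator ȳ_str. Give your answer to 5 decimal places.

0.19274

Var(ȳ_str) = Σₕ Wₕ²(1 − fₕ)sₕ²/nₕ with Wₕ = Nₕ/N, N = 16097.
Urban: Wₕ = 0.24638131; term = 0.24638131²·(1 − 0.18053454)·138/716 = 0.0095876517.
Rural: Wₕ = 0.75361869; term = 0.75361869²·(1 − 0.03190174)·19.4/387 = 0.027562177.
Sum = 0.037149829.
SE = √(0.037149829) = 0.19274.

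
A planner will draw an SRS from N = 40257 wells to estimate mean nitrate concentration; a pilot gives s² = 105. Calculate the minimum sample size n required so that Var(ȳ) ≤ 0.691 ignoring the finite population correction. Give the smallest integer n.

Without fpc, n₀ = s²/D = 105/0.691 = 151.9537.
Rounding up, n = 152.

152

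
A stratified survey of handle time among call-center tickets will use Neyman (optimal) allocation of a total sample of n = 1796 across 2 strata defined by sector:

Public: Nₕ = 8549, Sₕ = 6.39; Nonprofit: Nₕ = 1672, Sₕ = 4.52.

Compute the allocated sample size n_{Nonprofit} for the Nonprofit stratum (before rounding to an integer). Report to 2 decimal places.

Neyman allocation: nₕ = n·NₕSₕ / Σⱼ NⱼSⱼ.
Σ NⱼSⱼ = 8549·6.39 + 1672·4.52 = 62185.55.
n_{Nonprofit} = 1796·1672·4.52 / 62185.55 = 218.27.

218.27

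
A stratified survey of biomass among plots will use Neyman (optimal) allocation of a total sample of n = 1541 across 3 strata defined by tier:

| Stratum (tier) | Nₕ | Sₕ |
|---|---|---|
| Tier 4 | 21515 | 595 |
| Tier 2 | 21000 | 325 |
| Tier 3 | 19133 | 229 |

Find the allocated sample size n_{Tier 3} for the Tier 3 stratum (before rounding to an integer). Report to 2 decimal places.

Neyman allocation: nₕ = n·NₕSₕ / Σⱼ NⱼSⱼ.
Σ NⱼSⱼ = 21515·595 + 21000·325 + 19133·229 = 2.4007882 × 10^7.
n_{Tier 3} = 1541·19133·229 / (2.4007882 × 10^7) = 281.23.

281.23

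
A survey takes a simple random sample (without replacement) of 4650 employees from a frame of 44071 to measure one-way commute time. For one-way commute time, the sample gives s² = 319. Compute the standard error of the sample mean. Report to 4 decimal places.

0.2477

Under SRS without replacement, Var(ȳ) = (1 − f)·s²/n with f = n/N = 4650/44071 = 0.10551156.
Var(ȳ) = (1 − 0.10551156)·319/4650 = 0.89448844·0.068602151 = 0.061363831.
SE(ȳ) = √(0.061363831) = 0.2477.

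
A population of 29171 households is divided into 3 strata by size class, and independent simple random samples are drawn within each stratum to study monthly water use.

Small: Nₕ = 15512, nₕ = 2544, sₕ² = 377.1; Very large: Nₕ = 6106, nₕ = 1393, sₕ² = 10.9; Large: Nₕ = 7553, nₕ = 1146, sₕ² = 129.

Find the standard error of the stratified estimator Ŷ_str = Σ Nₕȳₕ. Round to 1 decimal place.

5957.4

Var(Ŷ_str) = Σₕ Nₕ²(1 − fₕ)sₕ²/nₕ.
Small: 15512²·(1 − 2544/15512)·377.1/2544 = 2.9818118 × 10^7.
Very large: 6106²·(1 − 1393/6106)·10.9/1393 = 225179.9.
Large: 7553²·(1 − 1146/7553)·129/1146 = 5.447275 × 10^6.
Sum = 3.5490573 × 10^7.
SE = √(3.5490573 × 10^7) = 5957.4.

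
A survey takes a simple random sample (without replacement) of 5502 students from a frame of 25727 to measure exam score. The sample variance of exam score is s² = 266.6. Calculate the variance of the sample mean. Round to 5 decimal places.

0.03809

Under SRS without replacement, Var(ȳ) = (1 − f)·s²/n with f = n/N = 5502/25727 = 0.21386092.
Var(ȳ) = (1 − 0.21386092)·266.6/5502 = 0.78613908·0.048455107 = 0.038092453.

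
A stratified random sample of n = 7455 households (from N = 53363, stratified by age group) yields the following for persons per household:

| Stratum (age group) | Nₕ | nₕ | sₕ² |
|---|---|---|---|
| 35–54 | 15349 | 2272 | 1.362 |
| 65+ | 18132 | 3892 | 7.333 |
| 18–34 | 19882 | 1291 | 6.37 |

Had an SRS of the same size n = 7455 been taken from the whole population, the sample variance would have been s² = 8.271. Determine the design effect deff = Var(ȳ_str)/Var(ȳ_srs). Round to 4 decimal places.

Var(ȳ_str) = Σ Wₕ²(1−fₕ)sₕ²/nₕ with Wₕ = Nₕ/53363:
  35–54: (15349/53363)²·(1−2272/15349)·1.362/2272 = 4.2254845 × 10^-5
  65+: (18132/53363)²·(1−3892/18132)·7.333/3892 = 1.7083784 × 10^-4
  18–34: (19882/53363)²·(1−1291/19882)·6.37/1291 = 6.404652 × 10^-4
  → Var(ȳ_str) = 8.5355789 × 10^-4.
Var(ȳ_srs) = (1 − 7455/53363)·8.271/7455 = 9.5446171 × 10^-4.
deff = (8.5355789 × 10^-4) / (9.5446171 × 10^-4) = 0.8943.

0.8943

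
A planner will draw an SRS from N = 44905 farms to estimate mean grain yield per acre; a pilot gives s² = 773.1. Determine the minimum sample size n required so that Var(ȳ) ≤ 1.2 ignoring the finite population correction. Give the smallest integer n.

Without fpc, n₀ = s²/D = 773.1/1.2 = 644.2500.
Rounding up, n = 645.

645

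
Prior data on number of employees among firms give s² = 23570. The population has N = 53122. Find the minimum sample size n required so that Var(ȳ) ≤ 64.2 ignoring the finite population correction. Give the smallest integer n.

368

Without fpc, n₀ = s²/D = 23570/64.2 = 367.1340.
Rounding up, n = 368.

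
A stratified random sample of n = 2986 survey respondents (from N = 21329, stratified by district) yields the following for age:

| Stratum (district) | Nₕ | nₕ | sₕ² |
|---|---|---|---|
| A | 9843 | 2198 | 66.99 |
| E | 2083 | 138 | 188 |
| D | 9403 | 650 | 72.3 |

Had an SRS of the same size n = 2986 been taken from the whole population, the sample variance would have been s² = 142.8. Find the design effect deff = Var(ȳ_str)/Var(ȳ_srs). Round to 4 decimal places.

Var(ȳ_str) = Σ Wₕ²(1−fₕ)sₕ²/nₕ with Wₕ = Nₕ/21329:
  A: (9843/21329)²·(1−2198/9843)·66.99/2198 = 0.0050413433
  E: (2083/21329)²·(1−138/2083)·188/138 = 0.012132398
  D: (9403/21329)²·(1−650/9403)·72.3/650 = 0.020123676
  → Var(ȳ_str) = 0.037297417.
Var(ȳ_srs) = (1 − 2986/21329)·142.8/2986 = 0.041128065.
deff = 0.037297417 / 0.041128065 = 0.9069.

0.9069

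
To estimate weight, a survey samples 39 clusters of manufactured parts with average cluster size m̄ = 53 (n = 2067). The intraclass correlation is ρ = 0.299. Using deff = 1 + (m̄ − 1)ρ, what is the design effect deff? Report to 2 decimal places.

deff = 1 + (53 − 1)·0.299 = 1 + 15.548 = 16.548.

16.55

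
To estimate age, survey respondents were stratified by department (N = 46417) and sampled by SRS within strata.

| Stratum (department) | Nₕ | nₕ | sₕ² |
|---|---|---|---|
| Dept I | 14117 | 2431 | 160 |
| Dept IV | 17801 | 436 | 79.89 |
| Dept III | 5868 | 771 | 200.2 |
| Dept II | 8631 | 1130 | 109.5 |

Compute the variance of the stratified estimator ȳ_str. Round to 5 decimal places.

Var(ȳ_str) = Σₕ Wₕ²(1 − fₕ)sₕ²/nₕ with Wₕ = Nₕ/N, N = 46417.
Dept I: Wₕ = 0.30413426; term = 0.30413426²·(1 − 0.17220373)·160/2431 = 0.0050395201.
Dept IV: Wₕ = 0.38350173; term = 0.38350173²·(1 − 0.02449301)·79.89/436 = 0.026288813.
Dept III: Wₕ = 0.12641920; term = 0.12641920²·(1 − 0.13139059)·200.2/771 = 0.0036046267.
Dept II: Wₕ = 0.18594480; term = 0.18594480²·(1 − 0.13092342)·109.5/1130 = 0.0029118019.
Sum = 0.037844762.

0.03784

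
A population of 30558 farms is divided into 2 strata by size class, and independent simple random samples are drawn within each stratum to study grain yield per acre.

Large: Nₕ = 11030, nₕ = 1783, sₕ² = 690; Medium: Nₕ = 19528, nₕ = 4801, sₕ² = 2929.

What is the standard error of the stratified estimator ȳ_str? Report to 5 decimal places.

0.47975

Var(ȳ_str) = Σₕ Wₕ²(1 − fₕ)sₕ²/nₕ with Wₕ = Nₕ/N, N = 30558.
Large: Wₕ = 0.36095294; term = 0.36095294²·(1 − 0.16165005)·690/1783 = 0.042269223.
Medium: Wₕ = 0.63904706; term = 0.63904706²·(1 − 0.24585211)·2929/4801 = 0.18789268.
Sum = 0.2301619.
SE = √(0.2301619) = 0.47975.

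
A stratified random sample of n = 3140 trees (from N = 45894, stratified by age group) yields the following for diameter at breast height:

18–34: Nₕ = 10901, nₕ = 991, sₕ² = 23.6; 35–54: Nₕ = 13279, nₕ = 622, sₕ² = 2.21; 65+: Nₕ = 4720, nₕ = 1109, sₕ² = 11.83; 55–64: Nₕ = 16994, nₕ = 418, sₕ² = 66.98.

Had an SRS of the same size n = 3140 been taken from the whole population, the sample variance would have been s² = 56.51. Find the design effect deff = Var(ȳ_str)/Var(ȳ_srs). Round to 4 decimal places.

Var(ȳ_str) = Σ Wₕ²(1−fₕ)sₕ²/nₕ with Wₕ = Nₕ/45894:
  18–34: (10901/45894)²·(1−991/10901)·23.6/991 = 0.0012214242
  35–54: (13279/45894)²·(1−622/13279)·2.21/622 = 2.8352164 × 10^-4
  65+: (4720/45894)²·(1−1109/4720)·11.83/1109 = 8.6319887 × 10^-5
  55–64: (16994/45894)²·(1−418/16994)·66.98/418 = 0.021430504
  → Var(ȳ_str) = 0.02302177.
Var(ȳ_srs) = (1 − 3140/45894)·56.51/3140 = 0.0167655.
deff = 0.02302177 / 0.0167655 = 1.3732.

1.3732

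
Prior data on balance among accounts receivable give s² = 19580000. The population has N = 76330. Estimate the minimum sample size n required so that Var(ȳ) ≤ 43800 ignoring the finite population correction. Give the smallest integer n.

448

Without fpc, n₀ = s²/D = 19580000/43800 = 447.0320.
Rounding up, n = 448.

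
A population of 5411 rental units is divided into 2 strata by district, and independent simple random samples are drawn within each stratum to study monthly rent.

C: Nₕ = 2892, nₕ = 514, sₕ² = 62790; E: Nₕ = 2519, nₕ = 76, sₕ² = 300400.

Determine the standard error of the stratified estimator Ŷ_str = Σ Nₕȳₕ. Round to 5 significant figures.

Var(Ŷ_str) = Σₕ Nₕ²(1 − fₕ)sₕ²/nₕ.
C: 2892²·(1 − 514/2892)·62790/514 = 8.4011261 × 10^8.
E: 2519²·(1 − 76/2519)·300400/76 = 2.4324167 × 10^10.
Sum = 2.516428 × 10^10.
SE = √(2.516428 × 10^10) = 158630.

158630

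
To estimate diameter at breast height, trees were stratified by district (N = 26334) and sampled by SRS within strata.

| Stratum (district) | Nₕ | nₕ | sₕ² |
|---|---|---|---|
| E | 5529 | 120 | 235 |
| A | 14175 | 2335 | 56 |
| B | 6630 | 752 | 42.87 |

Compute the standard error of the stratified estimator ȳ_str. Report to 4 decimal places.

Var(ȳ_str) = Σₕ Wₕ²(1 − fₕ)sₕ²/nₕ with Wₕ = Nₕ/N, N = 26334.
E: Wₕ = 0.20995671; term = 0.20995671²·(1 − 0.02170374)·235/120 = 0.084453281.
A: Wₕ = 0.53827751; term = 0.53827751²·(1 − 0.16472663)·56/2335 = 0.0058041984.
B: Wₕ = 0.25176578; term = 0.25176578²·(1 − 0.11342383)·42.87/752 = 0.0032036502.
Sum = 0.09346113.
SE = √(0.09346113) = 0.3057.

0.3057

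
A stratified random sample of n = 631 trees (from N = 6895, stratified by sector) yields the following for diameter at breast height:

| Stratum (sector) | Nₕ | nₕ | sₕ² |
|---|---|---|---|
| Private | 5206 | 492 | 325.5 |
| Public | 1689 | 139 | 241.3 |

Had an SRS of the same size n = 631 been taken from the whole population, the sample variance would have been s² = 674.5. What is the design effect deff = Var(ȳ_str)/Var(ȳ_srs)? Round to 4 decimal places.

Var(ȳ_str) = Σ Wₕ²(1−fₕ)sₕ²/nₕ with Wₕ = Nₕ/6895:
  Private: (5206/6895)²·(1−492/5206)·325.5/492 = 0.34151603
  Public: (1689/6895)²·(1−139/1689)·241.3/139 = 0.095595033
  → Var(ȳ_str) = 0.43711106.
Var(ȳ_srs) = (1 − 631/6895)·674.5/631 = 0.97111368.
deff = 0.43711106 / 0.97111368 = 0.4501.

0.4501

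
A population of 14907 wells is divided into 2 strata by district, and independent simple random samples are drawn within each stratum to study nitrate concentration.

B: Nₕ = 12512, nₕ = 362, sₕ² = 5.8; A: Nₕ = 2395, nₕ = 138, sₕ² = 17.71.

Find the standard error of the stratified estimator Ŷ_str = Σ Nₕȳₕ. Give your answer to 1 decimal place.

Var(Ŷ_str) = Σₕ Nₕ²(1 − fₕ)sₕ²/nₕ.
B: 12512²·(1 − 362/12512)·5.8/362 = 2.4356924 × 10^6.
A: 2395²·(1 − 138/2395)·17.71/138 = 693707.76.
Sum = 3.1294002 × 10^6.
SE = √(3.1294002 × 10^6) = 1769.0.

1769.0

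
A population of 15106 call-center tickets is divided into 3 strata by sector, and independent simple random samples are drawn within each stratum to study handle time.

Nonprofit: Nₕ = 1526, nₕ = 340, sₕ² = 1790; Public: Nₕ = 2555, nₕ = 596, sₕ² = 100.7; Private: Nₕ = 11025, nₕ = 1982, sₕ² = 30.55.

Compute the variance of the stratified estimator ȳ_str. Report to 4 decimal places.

Var(ȳ_str) = Σₕ Wₕ²(1 − fₕ)sₕ²/nₕ with Wₕ = Nₕ/N, N = 15106.
Nonprofit: Wₕ = 0.10101946; term = 0.10101946²·(1 − 0.22280472)·1790/340 = 0.041755566.
Public: Wₕ = 0.16913809; term = 0.16913809²·(1 − 0.23326810)·100.7/596 = 0.0037060356.
Private: Wₕ = 0.72984245; term = 0.72984245²·(1 − 0.17977324)·30.55/1982 = 0.0067344128.
Sum = 0.052196014.

0.0522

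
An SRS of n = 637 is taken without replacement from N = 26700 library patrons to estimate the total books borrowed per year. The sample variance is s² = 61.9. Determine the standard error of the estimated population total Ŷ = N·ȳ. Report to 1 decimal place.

Var(Ŷ) = N²·Var(ȳ) = N²·(1 − n/N)·s²/n.
f = 637/26700 = 0.02385768; Var(ȳ) = 0.97614232·61.9/637 = 0.094855902.
Var(Ŷ) = 26700² · 0.094855902 = 6.7621824 × 10^7.
SE(Ŷ) = √(6.7621824 × 10^7) = 8223.2.

8223.2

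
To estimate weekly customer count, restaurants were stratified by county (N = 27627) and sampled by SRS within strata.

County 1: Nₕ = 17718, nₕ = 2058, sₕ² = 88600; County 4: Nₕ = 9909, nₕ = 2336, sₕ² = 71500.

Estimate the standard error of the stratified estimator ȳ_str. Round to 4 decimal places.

4.3197

Var(ȳ_str) = Σₕ Wₕ²(1 − fₕ)sₕ²/nₕ with Wₕ = Nₕ/N, N = 27627.
County 1: Wₕ = 0.64132913; term = 0.64132913²·(1 − 0.11615306)·88600/2058 = 15.650469.
County 4: Wₕ = 0.35867087; term = 0.35867087²·(1 − 0.23574528)·71500/2336 = 3.0092865.
Sum = 18.659756.
SE = √(18.659756) = 4.3197.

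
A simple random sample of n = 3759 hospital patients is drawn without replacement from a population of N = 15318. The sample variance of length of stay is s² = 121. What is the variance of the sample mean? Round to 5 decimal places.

Under SRS without replacement, Var(ȳ) = (1 − f)·s²/n with f = n/N = 3759/15318 = 0.24539757.
Var(ȳ) = (1 − 0.24539757)·121/3759 = 0.75460243·0.032189412 = 0.024290209.

0.02429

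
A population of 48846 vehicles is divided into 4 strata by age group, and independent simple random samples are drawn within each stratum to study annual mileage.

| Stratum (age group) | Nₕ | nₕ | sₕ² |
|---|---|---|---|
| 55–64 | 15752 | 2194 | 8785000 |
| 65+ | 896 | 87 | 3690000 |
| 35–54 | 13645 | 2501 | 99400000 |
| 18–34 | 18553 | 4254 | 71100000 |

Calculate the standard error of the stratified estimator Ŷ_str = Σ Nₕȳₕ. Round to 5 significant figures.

Var(Ŷ_str) = Σₕ Nₕ²(1 − fₕ)sₕ²/nₕ.
55–64: 15752²·(1 − 2194/15752)·8785000/2194 = 8.5513853 × 10^11.
65+: 896²·(1 − 87/896)·3690000/87 = 3.0744232 × 10^10.
35–54: 13645²·(1 − 2501/13645)·99400000/2501 = 6.0434834 × 10^12.
18–34: 18553²·(1 − 4254/18553)·71100000/4254 = 4.4339616 × 10^12.
Sum = 1.1363328 × 10^13.
SE = √(1.1363328 × 10^13) = 3.3710 × 10^6.

3.3710 × 10^6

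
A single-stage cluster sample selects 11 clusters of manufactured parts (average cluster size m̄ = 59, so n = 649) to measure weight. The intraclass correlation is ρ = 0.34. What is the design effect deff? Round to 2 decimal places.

deff = 1 + (59 − 1)·0.34 = 1 + 19.72 = 20.72.

20.72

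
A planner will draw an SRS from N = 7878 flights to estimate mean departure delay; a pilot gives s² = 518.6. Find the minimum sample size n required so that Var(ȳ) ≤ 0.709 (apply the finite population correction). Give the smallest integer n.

670

Without fpc, n₀ = s²/D = 518.6/0.709 = 731.4528.
With fpc, (1 − n/N)·s²/n ≤ D requires n ≥ n₀/(1 + n₀/N) = 731.4528/(1 + 731.4528/7878) = 669.3091.
Rounding up, n = 670.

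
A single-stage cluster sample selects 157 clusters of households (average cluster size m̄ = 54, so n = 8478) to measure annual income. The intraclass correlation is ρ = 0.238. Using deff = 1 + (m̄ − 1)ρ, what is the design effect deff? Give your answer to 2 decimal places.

deff = 1 + (54 − 1)·0.238 = 1 + 12.614 = 13.614.

13.61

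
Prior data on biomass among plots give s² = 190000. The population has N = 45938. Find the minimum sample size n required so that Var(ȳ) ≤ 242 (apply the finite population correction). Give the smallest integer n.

Without fpc, n₀ = s²/D = 190000/242 = 785.1240.
With fpc, (1 − n/N)·s²/n ≤ D requires n ≥ n₀/(1 + n₀/N) = 785.1240/(1 + 785.1240/45938) = 771.9310.
Rounding up, n = 772.

772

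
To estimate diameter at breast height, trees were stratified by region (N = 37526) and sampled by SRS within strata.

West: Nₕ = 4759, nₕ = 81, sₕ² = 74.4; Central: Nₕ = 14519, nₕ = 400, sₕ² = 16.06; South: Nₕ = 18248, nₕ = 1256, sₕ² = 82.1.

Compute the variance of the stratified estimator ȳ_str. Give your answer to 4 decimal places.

0.0348

Var(ȳ_str) = Σₕ Wₕ²(1 − fₕ)sₕ²/nₕ with Wₕ = Nₕ/N, N = 37526.
West: Wₕ = 0.12681874; term = 0.12681874²·(1 − 0.01702038)·74.4/81 = 0.014521092.
Central: Wₕ = 0.38690508; term = 0.38690508²·(1 − 0.02755011)·16.06/400 = 0.0058446922.
South: Wₕ = 0.48627618; term = 0.48627618²·(1 − 0.06882946)·82.1/1256 = 0.014392914.
Sum = 0.034758698.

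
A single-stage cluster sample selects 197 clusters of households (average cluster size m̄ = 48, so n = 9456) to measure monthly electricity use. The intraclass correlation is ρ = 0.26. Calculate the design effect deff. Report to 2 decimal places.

deff = 1 + (48 − 1)·0.26 = 1 + 12.22 = 13.22.

13.22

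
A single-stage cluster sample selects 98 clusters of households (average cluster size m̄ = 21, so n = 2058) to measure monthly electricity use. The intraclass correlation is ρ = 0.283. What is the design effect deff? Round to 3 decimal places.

deff = 1 + (21 − 1)·0.283 = 1 + 5.66 = 6.66.

6.660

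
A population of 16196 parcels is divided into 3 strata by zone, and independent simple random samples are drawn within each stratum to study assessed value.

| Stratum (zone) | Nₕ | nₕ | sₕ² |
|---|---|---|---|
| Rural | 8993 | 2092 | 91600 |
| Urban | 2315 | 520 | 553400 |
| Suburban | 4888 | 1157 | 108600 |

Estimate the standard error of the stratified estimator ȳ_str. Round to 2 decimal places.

Var(ȳ_str) = Σₕ Wₕ²(1 − fₕ)sₕ²/nₕ with Wₕ = Nₕ/N, N = 16196.
Rural: Wₕ = 0.55526056; term = 0.55526056²·(1 − 0.23262538)·91600/2092 = 10.359407.
Urban: Wₕ = 0.14293653; term = 0.14293653²·(1 − 0.22462203)·553400/520 = 16.859152.
Suburban: Wₕ = 0.30180291; term = 0.30180291²·(1 − 0.23670213)·108600/1157 = 6.5258543.
Sum = 33.744413.
SE = √(33.744413) = 5.81.

5.81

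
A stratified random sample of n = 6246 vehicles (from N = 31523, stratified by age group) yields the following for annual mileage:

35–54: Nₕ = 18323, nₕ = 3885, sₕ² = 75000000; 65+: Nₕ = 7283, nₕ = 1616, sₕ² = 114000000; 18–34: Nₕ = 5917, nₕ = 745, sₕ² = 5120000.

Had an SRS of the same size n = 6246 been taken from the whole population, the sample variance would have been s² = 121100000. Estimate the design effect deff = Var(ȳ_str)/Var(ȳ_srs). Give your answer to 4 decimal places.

Var(ȳ_str) = Σ Wₕ²(1−fₕ)sₕ²/nₕ with Wₕ = Nₕ/31523:
  35–54: (18323/31523)²·(1−3885/18323)·75000000/3885 = 5139.4752
  65+: (7283/31523)²·(1−1616/7283)·114000000/1616 = 2930.0291
  18–34: (5917/31523)²·(1−745/5917)·5120000/745 = 211.6502
  → Var(ȳ_str) = 8281.1545.
Var(ȳ_srs) = (1 − 6246/31523)·121100000/6246 = 15546.769.
deff = 8281.1545 / 15546.769 = 0.5327.

0.5327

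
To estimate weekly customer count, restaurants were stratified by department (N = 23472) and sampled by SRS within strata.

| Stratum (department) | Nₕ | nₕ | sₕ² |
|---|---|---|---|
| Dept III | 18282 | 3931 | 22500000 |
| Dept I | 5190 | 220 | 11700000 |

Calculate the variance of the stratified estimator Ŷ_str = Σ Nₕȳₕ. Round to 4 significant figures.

Var(Ŷ_str) = Σₕ Nₕ²(1 − fₕ)sₕ²/nₕ.
Dept III: 18282²·(1 − 3931/18282)·22500000/3931 = 1.5017075 × 10^12.
Dept I: 5190²·(1 − 220/5190)·11700000/220 = 1.3717878 × 10^12.
Sum = 2.8734953 × 10^12.

2.873 × 10^12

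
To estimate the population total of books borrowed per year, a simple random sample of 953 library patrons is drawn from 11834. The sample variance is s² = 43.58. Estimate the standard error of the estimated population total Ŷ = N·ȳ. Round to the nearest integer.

2427

Var(Ŷ) = N²·Var(ȳ) = N²·(1 − n/N)·s²/n.
f = 953/11834 = 0.08053067; Var(ȳ) = 0.91946933·43.58/953 = 0.042046667.
Var(Ŷ) = 11834² · 0.042046667 = 5.8883648 × 10^6.
SE(Ŷ) = √(5.8883648 × 10^6) = 2427.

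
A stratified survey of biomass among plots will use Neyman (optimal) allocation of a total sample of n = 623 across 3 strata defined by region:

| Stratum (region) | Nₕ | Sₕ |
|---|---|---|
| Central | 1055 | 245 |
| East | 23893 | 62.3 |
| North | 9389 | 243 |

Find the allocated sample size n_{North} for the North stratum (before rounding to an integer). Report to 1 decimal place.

352.8

Neyman allocation: nₕ = n·NₕSₕ / Σⱼ NⱼSⱼ.
Σ NⱼSⱼ = 1055·245 + 23893·62.3 + 9389·243 = 4.0285359 × 10^6.
n_{North} = 623·9389·243 / (4.0285359 × 10^6) = 352.8.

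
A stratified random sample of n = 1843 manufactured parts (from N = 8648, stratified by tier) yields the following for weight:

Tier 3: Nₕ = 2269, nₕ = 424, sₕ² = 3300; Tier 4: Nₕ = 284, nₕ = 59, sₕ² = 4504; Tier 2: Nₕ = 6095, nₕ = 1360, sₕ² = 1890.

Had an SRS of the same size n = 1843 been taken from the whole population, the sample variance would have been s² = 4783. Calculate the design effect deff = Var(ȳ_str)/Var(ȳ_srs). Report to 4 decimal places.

0.5079

Var(ȳ_str) = Σ Wₕ²(1−fₕ)sₕ²/nₕ with Wₕ = Nₕ/8648:
  Tier 3: (2269/8648)²·(1−424/2269)·3300/424 = 0.4356599
  Tier 4: (284/8648)²·(1−59/284)·4504/59 = 0.065225267
  Tier 2: (6095/8648)²·(1−1360/6095)·1890/1360 = 0.53627213
  → Var(ȳ_str) = 1.0371573.
Var(ȳ_srs) = (1 − 1843/8648)·4783/1843 = 2.0421493.
deff = 1.0371573 / 2.0421493 = 0.5079.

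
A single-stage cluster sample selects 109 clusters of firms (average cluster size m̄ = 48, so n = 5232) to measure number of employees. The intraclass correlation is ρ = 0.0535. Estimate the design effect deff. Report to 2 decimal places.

deff = 1 + (48 − 1)·0.0535 = 1 + 2.5145 = 3.5145.

3.51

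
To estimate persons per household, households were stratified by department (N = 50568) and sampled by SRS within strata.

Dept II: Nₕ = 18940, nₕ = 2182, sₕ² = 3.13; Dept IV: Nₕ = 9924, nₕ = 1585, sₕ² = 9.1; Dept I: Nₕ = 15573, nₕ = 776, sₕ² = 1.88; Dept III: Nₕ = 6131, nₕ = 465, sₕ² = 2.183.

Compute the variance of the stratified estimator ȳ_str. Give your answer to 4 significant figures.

6.460 × 10^-4

Var(ȳ_str) = Σₕ Wₕ²(1 − fₕ)sₕ²/nₕ with Wₕ = Nₕ/N, N = 50568.
Dept II: Wₕ = 0.37454517; term = 0.37454517²·(1 − 0.11520591)·3.13/2182 = 1.7804927 × 10^-4.
Dept IV: Wₕ = 0.19625059; term = 0.19625059²·(1 − 0.15971383)·9.1/1585 = 1.8580667 × 10^-4.
Dept I: Wₕ = 0.30796156; term = 0.30796156²·(1 − 0.04982983)·1.88/776 = 2.183185 × 10^-4.
Dept III: Wₕ = 0.12124268; term = 0.12124268²·(1 − 0.07584407)·2.183/465 = 6.3775976 × 10^-5.
Sum = 6.4595042 × 10^-4.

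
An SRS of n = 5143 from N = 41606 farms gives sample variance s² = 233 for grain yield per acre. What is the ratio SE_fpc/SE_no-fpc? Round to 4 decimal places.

0.9362

f = n/N = 5143/41606 = 0.12361198.
SE_no-fpc = √(s²/n) = 0.21284806; SE_fpc = √((1−f)s²/n) = 0.19925899.
Ratio = √(1−f) = 0.93615598.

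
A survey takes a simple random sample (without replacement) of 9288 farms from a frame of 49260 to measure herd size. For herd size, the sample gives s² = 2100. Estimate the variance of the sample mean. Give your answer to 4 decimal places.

Under SRS without replacement, Var(ȳ) = (1 − f)·s²/n with f = n/N = 9288/49260 = 0.18855055.
Var(ȳ) = (1 − 0.18855055)·2100/9288 = 0.81144945·0.22609819 = 0.18346725.

0.1835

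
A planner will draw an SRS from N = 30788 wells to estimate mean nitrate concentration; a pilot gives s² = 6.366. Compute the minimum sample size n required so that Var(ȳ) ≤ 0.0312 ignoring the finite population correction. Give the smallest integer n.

Without fpc, n₀ = s²/D = 6.366/0.0312 = 204.0385.
Rounding up, n = 205.

205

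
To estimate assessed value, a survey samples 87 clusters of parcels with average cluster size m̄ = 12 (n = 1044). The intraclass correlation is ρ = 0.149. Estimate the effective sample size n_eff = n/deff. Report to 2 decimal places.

deff = 1 + (12 − 1)·0.149 = 1 + 1.639 = 2.639.
n_eff = 1044 / 2.639 = 395.60.

395.60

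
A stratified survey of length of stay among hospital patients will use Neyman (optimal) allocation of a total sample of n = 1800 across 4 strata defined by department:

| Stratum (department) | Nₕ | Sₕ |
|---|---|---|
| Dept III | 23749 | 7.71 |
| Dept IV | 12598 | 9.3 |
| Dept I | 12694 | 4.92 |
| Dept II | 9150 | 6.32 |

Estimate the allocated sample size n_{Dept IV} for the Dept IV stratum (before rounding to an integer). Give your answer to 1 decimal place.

501.5

Neyman allocation: nₕ = n·NₕSₕ / Σⱼ NⱼSⱼ.
Σ NⱼSⱼ = 23749·7.71 + 12598·9.3 + 12694·4.92 + 9150·6.32 = 420548.67.
n_{Dept IV} = 1800·12598·9.3 / 420548.67 = 501.5.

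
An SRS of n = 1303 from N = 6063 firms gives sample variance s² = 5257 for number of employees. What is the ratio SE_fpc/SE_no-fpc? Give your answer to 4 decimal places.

0.8861

f = n/N = 1303/6063 = 0.21491011.
SE_no-fpc = √(s²/n) = 2.0086154; SE_fpc = √((1−f)s²/n) = 1.7797396.
Ratio = √(1−f) = 0.88605298.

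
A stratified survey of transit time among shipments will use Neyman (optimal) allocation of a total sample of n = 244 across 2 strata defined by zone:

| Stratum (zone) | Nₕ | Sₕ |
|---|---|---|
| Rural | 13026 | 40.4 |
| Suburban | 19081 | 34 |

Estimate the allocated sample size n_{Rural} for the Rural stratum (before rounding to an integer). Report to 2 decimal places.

Neyman allocation: nₕ = n·NₕSₕ / Σⱼ NⱼSⱼ.
Σ NⱼSⱼ = 13026·40.4 + 19081·34 = 1.1750044 × 10^6.
n_{Rural} = 244·13026·40.4 / (1.1750044 × 10^6) = 109.28.

109.28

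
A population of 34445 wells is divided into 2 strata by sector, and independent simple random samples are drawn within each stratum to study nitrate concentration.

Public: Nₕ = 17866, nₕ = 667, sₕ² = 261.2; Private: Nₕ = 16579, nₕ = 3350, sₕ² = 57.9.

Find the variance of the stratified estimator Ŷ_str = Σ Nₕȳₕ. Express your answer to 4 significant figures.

1.241 × 10^8

Var(Ŷ_str) = Σₕ Nₕ²(1 − fₕ)sₕ²/nₕ.
Public: 17866²·(1 − 667/17866)·261.2/667 = 1.2033109 × 10^8.
Private: 16579²·(1 − 3350/16579)·57.9/3350 = 3.7906973 × 10^6.
Sum = 1.2412179 × 10^8.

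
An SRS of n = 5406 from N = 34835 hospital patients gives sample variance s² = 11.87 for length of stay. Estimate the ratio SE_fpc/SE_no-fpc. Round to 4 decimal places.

0.9191

f = n/N = 5406/34835 = 0.15518875.
SE_no-fpc = √(s²/n) = 0.046858387; SE_fpc = √((1−f)s²/n) = 0.043069238.
Ratio = √(1−f) = 0.91913615.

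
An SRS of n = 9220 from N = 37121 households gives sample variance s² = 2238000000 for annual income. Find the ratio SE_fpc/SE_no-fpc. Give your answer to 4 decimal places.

f = n/N = 9220/37121 = 0.24837693.
SE_no-fpc = √(s²/n) = 492.6796; SE_fpc = √((1−f)s²/n) = 427.13448.
Ratio = √(1−f) = 0.86696198.

0.8670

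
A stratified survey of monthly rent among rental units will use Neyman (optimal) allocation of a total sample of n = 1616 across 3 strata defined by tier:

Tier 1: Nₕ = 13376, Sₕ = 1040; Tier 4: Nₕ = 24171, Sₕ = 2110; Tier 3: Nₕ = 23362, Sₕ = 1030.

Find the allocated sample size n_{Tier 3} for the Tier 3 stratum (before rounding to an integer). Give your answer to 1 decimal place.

Neyman allocation: nₕ = n·NₕSₕ / Σⱼ NⱼSⱼ.
Σ NⱼSⱼ = 13376·1040 + 24171·2110 + 23362·1030 = 8.897471 × 10^7.
n_{Tier 3} = 1616·23362·1030 / (8.897471 × 10^7) = 437.0.

437.0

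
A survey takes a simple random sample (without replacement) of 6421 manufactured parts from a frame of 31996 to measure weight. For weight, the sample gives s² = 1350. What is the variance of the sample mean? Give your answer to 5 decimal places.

0.16805

Under SRS without replacement, Var(ȳ) = (1 − f)·s²/n with f = n/N = 6421/31996 = 0.20068134.
Var(ȳ) = (1 − 0.20068134)·1350/6421 = 0.79931866·0.21024762 = 0.16805485.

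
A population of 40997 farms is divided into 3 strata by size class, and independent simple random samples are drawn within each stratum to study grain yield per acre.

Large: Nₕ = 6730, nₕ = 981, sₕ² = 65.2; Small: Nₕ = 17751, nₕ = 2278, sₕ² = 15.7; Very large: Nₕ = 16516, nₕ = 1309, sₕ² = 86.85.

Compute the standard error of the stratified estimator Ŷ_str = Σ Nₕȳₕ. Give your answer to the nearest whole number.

Var(Ŷ_str) = Σₕ Nₕ²(1 − fₕ)sₕ²/nₕ.
Large: 6730²·(1 − 981/6730)·65.2/981 = 2.5714966 × 10^6.
Small: 17751²·(1 − 2278/17751)·15.7/2278 = 1.892968 × 10^6.
Very large: 16516²·(1 − 1309/16516)·86.85/1309 = 1.6663975 × 10^7.
Sum = 2.112844 × 10^7.
SE = √(2.112844 × 10^7) = 4597.

4597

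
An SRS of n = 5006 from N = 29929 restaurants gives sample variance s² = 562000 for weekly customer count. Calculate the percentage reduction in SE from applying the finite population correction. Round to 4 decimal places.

f = n/N = 5006/29929 = 0.16726252.
SE_no-fpc = √(s²/n) = 10.595531; SE_fpc = √((1−f)s²/n) = 9.6688938.
Ratio = √(1−f) = 0.91254451. Reduction = 100·(1 − 0.91254451) = 8.7455%.

8.7455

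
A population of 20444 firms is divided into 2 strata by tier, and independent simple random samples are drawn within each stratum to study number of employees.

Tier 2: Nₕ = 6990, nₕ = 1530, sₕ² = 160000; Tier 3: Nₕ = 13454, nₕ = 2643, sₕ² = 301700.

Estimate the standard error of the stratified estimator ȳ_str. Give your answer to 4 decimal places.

7.0196

Var(ȳ_str) = Σₕ Wₕ²(1 − fₕ)sₕ²/nₕ with Wₕ = Nₕ/N, N = 20444.
Tier 2: Wₕ = 0.34190961; term = 0.34190961²·(1 − 0.21888412)·160000/1530 = 9.549192.
Tier 3: Wₕ = 0.65809039; term = 0.65809039²·(1 − 0.19644715)·301700/2643 = 39.724981.
Sum = 49.274173.
SE = √(49.274173) = 7.0196.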